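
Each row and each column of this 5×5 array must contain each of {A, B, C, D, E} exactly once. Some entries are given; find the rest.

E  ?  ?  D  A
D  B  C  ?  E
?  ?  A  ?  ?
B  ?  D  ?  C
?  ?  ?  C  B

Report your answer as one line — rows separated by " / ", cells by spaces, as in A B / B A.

E C B D A / D B C A E / C E A B D / B A D E C / A D E C B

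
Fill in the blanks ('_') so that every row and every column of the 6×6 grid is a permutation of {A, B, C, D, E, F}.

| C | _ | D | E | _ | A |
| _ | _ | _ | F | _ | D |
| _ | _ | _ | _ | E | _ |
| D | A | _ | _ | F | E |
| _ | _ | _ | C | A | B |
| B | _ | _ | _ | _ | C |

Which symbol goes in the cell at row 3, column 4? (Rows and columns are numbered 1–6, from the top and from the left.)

D

Cell (r1,c5): row 1 has {A,C,D,E}; column 5 has {A,E,F} → B.
Cell (r2,c5): row 2 has {D,F}; column 5 has {A,B,E,F} → C.
Cell (r3,c6): row 3 has {E}; column 6 has {A,B,C,D,E} → F.
Cell (r4,c4): row 4 has {A,D,E,F}; column 4 has {C,E,F} → B.
Cell (r6,c5): row 6 has {B,C}; column 5 has {A,B,C,E,F} → D.
Cell (r1,c2): row 1 has {A,B,C,D,E}; column 2 has {A} → F.
Cell (r3,c1): row 3 has {E,F}; column 1 has {B,C,D} → A.
Cell (r3,c4): row 3 has {A,E,F}; column 4 has {B,C,E,F} → D.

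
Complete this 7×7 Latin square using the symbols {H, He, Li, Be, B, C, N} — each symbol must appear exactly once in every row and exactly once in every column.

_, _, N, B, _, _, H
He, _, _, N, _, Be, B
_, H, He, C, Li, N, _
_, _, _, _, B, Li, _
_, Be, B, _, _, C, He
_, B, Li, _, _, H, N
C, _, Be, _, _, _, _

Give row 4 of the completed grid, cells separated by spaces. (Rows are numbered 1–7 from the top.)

N He H Be B Li C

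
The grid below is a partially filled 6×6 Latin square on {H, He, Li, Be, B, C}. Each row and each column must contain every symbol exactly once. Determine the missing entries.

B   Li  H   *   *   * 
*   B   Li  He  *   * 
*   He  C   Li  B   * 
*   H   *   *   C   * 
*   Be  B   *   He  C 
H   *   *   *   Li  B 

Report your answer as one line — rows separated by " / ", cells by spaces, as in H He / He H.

Cell (r1,c5): row 1 has {H,Li,B}; column 5 has {He,Li,B,C} → Be.
Cell (r1,c6): row 1 has {H,Li,Be,B}; column 6 has {B,C} → He.
Cell (r2,c5): row 2 has {He,Li,B}; column 5 has {He,Li,Be,B,C} → H.
Cell (r2,c6): row 2 has {H,He,Li,B}; column 6 has {He,B,C} → Be.
Cell (r3,c1): row 3 has {He,Li,B,C}; column 1 has {H,B} → Be.
Cell (r3,c6): row 3 has {He,Li,Be,B,C}; column 6 has {He,Be,B,C} → H.
Cell (r4,c6): row 4 has {H,C}; column 6 has {H,He,Be,B,C} → Li.
Cell (r5,c1): row 5 has {He,Be,B,C}; column 1 has {H,Be,B} → Li.
Cell (r5,c4): row 5 has {He,Li,Be,B,C}; column 4 has {He,Li} → H.
Cell (r6,c2): row 6 has {H,Li,B}; column 2 has {H,He,Li,Be,B} → C.
Cell (r6,c4): row 6 has {H,Li,B,C}; column 4 has {H,He,Li} → Be.
Cell (r1,c4): row 1 has {H,He,Li,Be,B}; column 4 has {H,He,Li,Be} → C.
Cell (r2,c1): row 2 has {H,He,Li,Be,B}; column 1 has {H,Li,Be,B} → C.
Cell (r4,c1): row 4 has {H,Li,C}; column 1 has {H,Li,Be,B,C} → He.
Cell (r4,c3): row 4 has {H,He,Li,C}; column 3 has {H,Li,B,C} → Be.
Cell (r4,c4): row 4 has {H,He,Li,Be,C}; column 4 has {H,He,Li,Be,C} → B.
Cell (r6,c3): row 6 has {H,Li,Be,B,C}; column 3 has {H,Li,Be,B,C} → He.

B Li H C Be He / C B Li He H Be / Be He C Li B H / He H Be B C Li / Li Be B H He C / H C He Be Li B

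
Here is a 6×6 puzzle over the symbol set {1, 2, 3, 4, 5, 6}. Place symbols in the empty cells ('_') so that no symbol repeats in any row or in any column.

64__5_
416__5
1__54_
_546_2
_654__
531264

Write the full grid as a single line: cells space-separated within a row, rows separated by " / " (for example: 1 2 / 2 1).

6 4 2 1 5 3 / 4 1 6 3 2 5 / 1 2 3 5 4 6 / 3 5 4 6 1 2 / 2 6 5 4 3 1 / 5 3 1 2 6 4

(r2,c4) = 3
(r2,c5) = 2
(r3,c2) = 2
(r3,c3) = 3
(r3,c6) = 6
(r4,c1) = 3
(r4,c5) = 1
(r5,c1) = 2
(r5,c5) = 3
(r5,c6) = 1
(r1,c3) = 2
(r1,c4) = 1
(r1,c6) = 3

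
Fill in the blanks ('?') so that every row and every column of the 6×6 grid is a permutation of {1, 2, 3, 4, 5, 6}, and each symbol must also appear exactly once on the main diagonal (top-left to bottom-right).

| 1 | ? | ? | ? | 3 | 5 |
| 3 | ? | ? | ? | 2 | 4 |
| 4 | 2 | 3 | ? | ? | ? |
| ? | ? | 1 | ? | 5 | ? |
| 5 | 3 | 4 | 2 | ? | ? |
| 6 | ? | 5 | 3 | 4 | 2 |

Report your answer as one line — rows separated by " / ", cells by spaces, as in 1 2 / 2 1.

1 4 2 6 3 5 / 3 5 6 1 2 4 / 4 2 3 5 1 6 / 2 6 1 4 5 3 / 5 3 4 2 6 1 / 6 1 5 3 4 2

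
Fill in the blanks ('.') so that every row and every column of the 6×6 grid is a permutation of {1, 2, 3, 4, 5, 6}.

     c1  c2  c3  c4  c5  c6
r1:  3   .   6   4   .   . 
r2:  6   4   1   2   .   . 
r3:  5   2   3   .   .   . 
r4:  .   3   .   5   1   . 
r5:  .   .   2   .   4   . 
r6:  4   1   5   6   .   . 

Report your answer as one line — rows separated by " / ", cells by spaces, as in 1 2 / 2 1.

3 5 6 4 2 1 / 6 4 1 2 5 3 / 5 2 3 1 6 4 / 2 3 4 5 1 6 / 1 6 2 3 4 5 / 4 1 5 6 3 2

(r1,c2) = 5
(r1,c5) = 2
(r1,c6) = 1
(r3,c4) = 1
(r3,c5) = 6
(r3,c6) = 4
(r4,c1) = 2
(r4,c3) = 4
(r4,c6) = 6
(r5,c1) = 1
(r5,c2) = 6
(r5,c4) = 3
(r5,c6) = 5
(r6,c5) = 3
(r6,c6) = 2
(r2,c5) = 5
(r2,c6) = 3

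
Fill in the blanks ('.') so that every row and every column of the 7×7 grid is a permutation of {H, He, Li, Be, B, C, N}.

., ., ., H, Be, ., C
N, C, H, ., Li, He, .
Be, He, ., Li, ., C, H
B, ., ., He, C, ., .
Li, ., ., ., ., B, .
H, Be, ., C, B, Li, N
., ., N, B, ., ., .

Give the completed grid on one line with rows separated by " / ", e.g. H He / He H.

(r1,c1): row 1 has {H,Be,C}; column 1 has {H,Li,Be,B,N}, so it must be He.
(r1,c6): row 1 has {H,He,Be,C}; column 6 has {He,Li,B,C}, so it must be N.
(r2,c4): row 2 has {H,He,Li,C,N}; column 4 has {H,He,Li,B,C}, so it must be Be.
(r2,c7): row 2 has {H,He,Li,Be,C,N}; column 7 has {H,C,N}, so it must be B.
(r3,c3): row 3 has {H,He,Li,Be,C}; column 3 has {H,N}, so it must be B.
(r3,c5): row 3 has {H,He,Li,Be,B,C}; column 5 has {Li,Be,B,C}, so it must be N.
(r5,c4): row 5 has {Li,B}; column 4 has {H,He,Li,Be,B,C}, so it must be N.
(r6,c3): row 6 has {H,Li,Be,B,C,N}; column 3 has {H,B,N}, so it must be He.
(r7,c1): row 7 has {B,N}; column 1 has {H,He,Li,Be,B,N}, so it must be C.
(r1,c3): row 1 has {H,He,Be,C,N}; column 3 has {H,He,B,N}, so it must be Li.
(r4,c3): row 4 has {He,B,C}; column 3 has {H,He,Li,B,N}, so it must be Be.
(r4,c6): row 4 has {He,Be,B,C}; column 6 has {He,Li,B,C,N}, so it must be H.
(r4,c7): row 4 has {H,He,Be,B,C}; column 7 has {H,B,C,N}, so it must be Li.
(r5,c2): row 5 has {Li,B,N}; column 2 has {He,Be,C}, so it must be H.
(r5,c3): row 5 has {H,Li,B,N}; column 3 has {H,He,Li,Be,B,N}, so it must be C.
(r5,c5): row 5 has {H,Li,B,C,N}; column 5 has {Li,Be,B,C,N}, so it must be He.
(r5,c7): row 5 has {H,He,Li,B,C,N}; column 7 has {H,Li,B,C,N}, so it must be Be.
(r7,c2): row 7 has {B,C,N}; column 2 has {H,He,Be,C}, so it must be Li.
(r7,c5): row 7 has {Li,B,C,N}; column 5 has {He,Li,Be,B,C,N}, so it must be H.
(r7,c6): row 7 has {H,Li,B,C,N}; column 6 has {H,He,Li,B,C,N}, so it must be Be.
(r7,c7): row 7 has {H,Li,Be,B,C,N}; column 7 has {H,Li,Be,B,C,N}, so it must be He.
(r1,c2): row 1 has {H,He,Li,Be,C,N}; column 2 has {H,He,Li,Be,C}, so it must be B.
(r4,c2): row 4 has {H,He,Li,Be,B,C}; column 2 has {H,He,Li,Be,B,C}, so it must be N.

He B Li H Be N C / N C H Be Li He B / Be He B Li N C H / B N Be He C H Li / Li H C N He B Be / H Be He C B Li N / C Li N B H Be He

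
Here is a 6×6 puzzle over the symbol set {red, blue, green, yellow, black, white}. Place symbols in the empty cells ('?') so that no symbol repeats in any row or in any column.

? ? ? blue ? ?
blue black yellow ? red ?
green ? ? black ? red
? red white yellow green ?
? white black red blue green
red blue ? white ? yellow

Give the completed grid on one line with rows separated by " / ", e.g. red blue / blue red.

white green red blue yellow black / blue black yellow green red white / green yellow blue black white red / black red white yellow green blue / yellow white black red blue green / red blue green white black yellow

(r2,c4) = green
(r2,c6) = white
(r3,c2) = yellow
(r3,c3) = blue
(r3,c5) = white
(r4,c1) = black
(r4,c6) = blue
(r5,c1) = yellow
(r6,c3) = green
(r6,c5) = black
(r1,c1) = white
(r1,c2) = green
(r1,c3) = red
(r1,c5) = yellow
(r1,c6) = black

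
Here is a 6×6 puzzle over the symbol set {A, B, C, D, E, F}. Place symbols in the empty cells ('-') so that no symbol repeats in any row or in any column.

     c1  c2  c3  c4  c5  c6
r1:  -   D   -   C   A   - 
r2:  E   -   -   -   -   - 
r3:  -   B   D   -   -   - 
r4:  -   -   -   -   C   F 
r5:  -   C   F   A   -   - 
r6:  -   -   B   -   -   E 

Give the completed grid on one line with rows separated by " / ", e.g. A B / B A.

F D E C A B / E F C D B A / A B D E F C / D E A B C F / B C F A E D / C A B F D E

row 1 has {A,C,D}; column 3 has {B,D,F} — only E is left for (r1,c3).
row 1 has {A,C,D,E}; column 6 has {E,F} — only B is left for (r1,c6).
row 4 has {C,F}; column 3 has {B,D,E,F} — only A is left for (r4,c3).
row 5 has {A,C,F}; column 6 has {B,E,F} — only D is left for (r5,c6).
row 1 has {A,B,C,D,E}; column 1 has {E} — only F is left for (r1,c1).
row 2 has {E}; column 3 has {A,B,D,E,F} — only C is left for (r2,c3).
row 2 has {C,E}; column 6 has {B,D,E,F} — only A is left for (r2,c6).
row 3 has {B,D}; column 6 has {A,B,D,E,F} — only C is left for (r3,c6).
row 4 has {A,C,F}; column 2 has {B,C,D} — only E is left for (r4,c2).
row 5 has {A,C,D,F}; column 1 has {E,F} — only B is left for (r5,c1).
row 5 has {A,B,C,D,F}; column 5 has {A,C} — only E is left for (r5,c5).
row 2 has {A,C,E}; column 2 has {B,C,D,E} — only F is left for (r2,c2).
row 3 has {B,C,D}; column 1 has {B,E,F} — only A is left for (r3,c1).
row 3 has {A,B,C,D}; column 5 has {A,C,E} — only F is left for (r3,c5).
row 4 has {A,C,E,F}; column 1 has {A,B,E,F} — only D is left for (r4,c1).
row 4 has {A,C,D,E,F}; column 4 has {A,C} — only B is left for (r4,c4).
row 6 has {B,E}; column 1 has {A,B,D,E,F} — only C is left for (r6,c1).
row 6 has {B,C,E}; column 2 has {B,C,D,E,F} — only A is left for (r6,c2).
row 6 has {A,B,C,E}; column 5 has {A,C,E,F} — only D is left for (r6,c5).
row 2 has {A,C,E,F}; column 4 has {A,B,C} — only D is left for (r2,c4).
row 2 has {A,C,D,E,F}; column 5 has {A,C,D,E,F} — only B is left for (r2,c5).
row 3 has {A,B,C,D,F}; column 4 has {A,B,C,D} — only E is left for (r3,c4).
row 6 has {A,B,C,D,E}; column 4 has {A,B,C,D,E} — only F is left for (r6,c4).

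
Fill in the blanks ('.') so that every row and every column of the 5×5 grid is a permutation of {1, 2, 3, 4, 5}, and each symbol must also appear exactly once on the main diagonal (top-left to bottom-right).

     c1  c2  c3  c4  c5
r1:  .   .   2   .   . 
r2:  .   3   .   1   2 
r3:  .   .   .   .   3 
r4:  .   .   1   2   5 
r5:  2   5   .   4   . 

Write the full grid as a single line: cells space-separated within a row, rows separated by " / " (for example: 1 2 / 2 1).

5 1 2 3 4 / 4 3 5 1 2 / 1 2 4 5 3 / 3 4 1 2 5 / 2 5 3 4 1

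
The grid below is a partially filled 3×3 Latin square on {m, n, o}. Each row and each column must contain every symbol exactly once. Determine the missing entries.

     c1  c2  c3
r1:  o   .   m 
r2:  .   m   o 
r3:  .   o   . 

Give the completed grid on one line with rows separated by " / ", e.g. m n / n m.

o n m / n m o / m o n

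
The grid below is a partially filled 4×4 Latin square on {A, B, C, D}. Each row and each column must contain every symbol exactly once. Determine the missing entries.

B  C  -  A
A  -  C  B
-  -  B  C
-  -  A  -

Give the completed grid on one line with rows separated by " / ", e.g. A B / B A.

B C D A / A D C B / D A B C / C B A D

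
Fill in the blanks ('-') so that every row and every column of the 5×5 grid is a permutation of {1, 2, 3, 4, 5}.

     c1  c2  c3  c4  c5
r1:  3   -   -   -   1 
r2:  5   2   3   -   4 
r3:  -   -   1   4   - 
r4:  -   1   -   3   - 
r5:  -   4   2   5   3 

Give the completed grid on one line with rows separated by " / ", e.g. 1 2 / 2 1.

3 5 4 2 1 / 5 2 3 1 4 / 2 3 1 4 5 / 4 1 5 3 2 / 1 4 2 5 3

At row 1, column 2: row 1 has {1,3}; column 2 has {1,2,4}; that leaves 5.
At row 1, column 3: row 1 has {1,3,5}; column 3 has {1,2,3}; that leaves 4.
At row 1, column 4: row 1 has {1,3,4,5}; column 4 has {3,4,5}; that leaves 2.
At row 2, column 4: row 2 has {2,3,4,5}; column 4 has {2,3,4,5}; that leaves 1.
At row 3, column 1: row 3 has {1,4}; column 1 has {3,5}; that leaves 2.
At row 3, column 2: row 3 has {1,2,4}; column 2 has {1,2,4,5}; that leaves 3.
At row 3, column 5: row 3 has {1,2,3,4}; column 5 has {1,3,4}; that leaves 5.
At row 4, column 1: row 4 has {1,3}; column 1 has {2,3,5}; that leaves 4.
At row 4, column 3: row 4 has {1,3,4}; column 3 has {1,2,3,4}; that leaves 5.
At row 4, column 5: row 4 has {1,3,4,5}; column 5 has {1,3,4,5}; that leaves 2.
At row 5, column 1: row 5 has {2,3,4,5}; column 1 has {2,3,4,5}; that leaves 1.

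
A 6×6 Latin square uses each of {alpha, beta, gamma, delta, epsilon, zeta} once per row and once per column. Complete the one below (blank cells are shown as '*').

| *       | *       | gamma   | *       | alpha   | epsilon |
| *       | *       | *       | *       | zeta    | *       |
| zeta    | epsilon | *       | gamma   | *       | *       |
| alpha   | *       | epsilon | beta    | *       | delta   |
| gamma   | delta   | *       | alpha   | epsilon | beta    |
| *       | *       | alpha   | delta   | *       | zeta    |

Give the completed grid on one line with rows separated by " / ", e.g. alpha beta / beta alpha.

delta beta gamma zeta alpha epsilon / beta alpha delta epsilon zeta gamma / zeta epsilon beta gamma delta alpha / alpha zeta epsilon beta gamma delta / gamma delta zeta alpha epsilon beta / epsilon gamma alpha delta beta zeta

At row 1, column 4: row 1 has {alpha,gamma,epsilon}; column 4 has {alpha,beta,gamma,delta}; that leaves zeta.
At row 2, column 4: row 2 has {zeta}; column 4 has {alpha,beta,gamma,delta,zeta}; that leaves epsilon.
At row 3, column 6: row 3 has {gamma,epsilon,zeta}; column 6 has {beta,delta,epsilon,zeta}; that leaves alpha.
At row 4, column 5: row 4 has {alpha,beta,delta,epsilon}; column 5 has {alpha,epsilon,zeta}; that leaves gamma.
At row 5, column 3: row 5 has {alpha,beta,gamma,delta,epsilon}; column 3 has {alpha,gamma,epsilon}; that leaves zeta.
At row 6, column 5: row 6 has {alpha,delta,zeta}; column 5 has {alpha,gamma,epsilon,zeta}; that leaves beta.
At row 1, column 2: row 1 has {alpha,gamma,epsilon,zeta}; column 2 has {delta,epsilon}; that leaves beta.
At row 2, column 6: row 2 has {epsilon,zeta}; column 6 has {alpha,beta,delta,epsilon,zeta}; that leaves gamma.
At row 3, column 5: row 3 has {alpha,gamma,epsilon,zeta}; column 5 has {alpha,beta,gamma,epsilon,zeta}; that leaves delta.
At row 4, column 2: row 4 has {alpha,beta,gamma,delta,epsilon}; column 2 has {beta,delta,epsilon}; that leaves zeta.
At row 6, column 1: row 6 has {alpha,beta,delta,zeta}; column 1 has {alpha,gamma,zeta}; that leaves epsilon.
At row 6, column 2: row 6 has {alpha,beta,delta,epsilon,zeta}; column 2 has {beta,delta,epsilon,zeta}; that leaves gamma.
At row 1, column 1: row 1 has {alpha,beta,gamma,epsilon,zeta}; column 1 has {alpha,gamma,epsilon,zeta}; that leaves delta.
At row 2, column 1: row 2 has {gamma,epsilon,zeta}; column 1 has {alpha,gamma,delta,epsilon,zeta}; that leaves beta.
At row 2, column 2: row 2 has {beta,gamma,epsilon,zeta}; column 2 has {beta,gamma,delta,epsilon,zeta}; that leaves alpha.
At row 2, column 3: row 2 has {alpha,beta,gamma,epsilon,zeta}; column 3 has {alpha,gamma,epsilon,zeta}; that leaves delta.
At row 3, column 3: row 3 has {alpha,gamma,delta,epsilon,zeta}; column 3 has {alpha,gamma,delta,epsilon,zeta}; that leaves beta.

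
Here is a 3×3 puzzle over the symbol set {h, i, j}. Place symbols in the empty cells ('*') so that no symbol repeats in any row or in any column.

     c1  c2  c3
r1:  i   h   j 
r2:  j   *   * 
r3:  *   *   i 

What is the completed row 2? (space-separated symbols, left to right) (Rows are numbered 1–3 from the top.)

j i h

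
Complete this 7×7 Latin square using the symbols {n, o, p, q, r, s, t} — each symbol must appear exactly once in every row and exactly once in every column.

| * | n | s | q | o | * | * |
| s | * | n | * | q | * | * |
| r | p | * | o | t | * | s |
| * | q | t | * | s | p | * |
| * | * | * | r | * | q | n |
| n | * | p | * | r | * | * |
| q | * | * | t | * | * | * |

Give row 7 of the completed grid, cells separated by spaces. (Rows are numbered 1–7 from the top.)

q o r t n s p

(r2,c4) = p
(r3,c3) = q
(r3,c6) = n
(r4,c1) = o
(r4,c4) = n
(r4,c7) = r
(r5,c3) = o
(r5,c5) = p
(r6,c4) = s
(r7,c3) = r
(r7,c5) = n
(r5,c1) = t
(r5,c2) = s
(r7,c2) = o
(r7,c6) = s
(r7,c7) = p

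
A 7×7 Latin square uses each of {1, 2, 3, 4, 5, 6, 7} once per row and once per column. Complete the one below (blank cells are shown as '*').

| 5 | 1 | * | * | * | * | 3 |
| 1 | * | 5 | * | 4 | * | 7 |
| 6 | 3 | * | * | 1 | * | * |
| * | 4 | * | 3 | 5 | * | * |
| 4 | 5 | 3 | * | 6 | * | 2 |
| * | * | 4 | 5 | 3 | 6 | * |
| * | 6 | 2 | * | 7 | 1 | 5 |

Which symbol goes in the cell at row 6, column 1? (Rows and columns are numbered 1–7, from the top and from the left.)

2

(r1,c5): row 1 has {1,3,5}; column 5 has {1,3,4,5,6,7}, so it must be 2.
(r2,c2): row 2 has {1,4,5,7}; column 2 has {1,3,4,5,6}, so it must be 2.
(r2,c4): row 2 has {1,2,4,5,7}; column 4 has {3,5}, so it must be 6.
(r2,c6): row 2 has {1,2,4,5,6,7}; column 6 has {1,6}, so it must be 3.
(r3,c3): row 3 has {1,3,6}; column 3 has {2,3,4,5}, so it must be 7.
(r3,c7): row 3 has {1,3,6,7}; column 7 has {2,3,5,7}, so it must be 4.
(r5,c6): row 5 has {2,3,4,5,6}; column 6 has {1,3,6}, so it must be 7.
(r6,c2): row 6 has {3,4,5,6}; column 2 has {1,2,3,4,5,6}, so it must be 7.
(r6,c7): row 6 has {3,4,5,6,7}; column 7 has {2,3,4,5,7}, so it must be 1.
(r7,c1): row 7 has {1,2,5,6,7}; column 1 has {1,4,5,6}, so it must be 3.
(r7,c4): row 7 has {1,2,3,5,6,7}; column 4 has {3,5,6}, so it must be 4.
(r1,c3): row 1 has {1,2,3,5}; column 3 has {2,3,4,5,7}, so it must be 6.
(r1,c4): row 1 has {1,2,3,5,6}; column 4 has {3,4,5,6}, so it must be 7.
(r1,c6): row 1 has {1,2,3,5,6,7}; column 6 has {1,3,6,7}, so it must be 4.
(r3,c4): row 3 has {1,3,4,6,7}; column 4 has {3,4,5,6,7}, so it must be 2.
(r3,c6): row 3 has {1,2,3,4,6,7}; column 6 has {1,3,4,6,7}, so it must be 5.
(r4,c3): row 4 has {3,4,5}; column 3 has {2,3,4,5,6,7}, so it must be 1.
(r4,c6): row 4 has {1,3,4,5}; column 6 has {1,3,4,5,6,7}, so it must be 2.
(r4,c7): row 4 has {1,2,3,4,5}; column 7 has {1,2,3,4,5,7}, so it must be 6.
(r5,c4): row 5 has {2,3,4,5,6,7}; column 4 has {2,3,4,5,6,7}, so it must be 1.
(r6,c1): row 6 has {1,3,4,5,6,7}; column 1 has {1,3,4,5,6}, so it must be 2.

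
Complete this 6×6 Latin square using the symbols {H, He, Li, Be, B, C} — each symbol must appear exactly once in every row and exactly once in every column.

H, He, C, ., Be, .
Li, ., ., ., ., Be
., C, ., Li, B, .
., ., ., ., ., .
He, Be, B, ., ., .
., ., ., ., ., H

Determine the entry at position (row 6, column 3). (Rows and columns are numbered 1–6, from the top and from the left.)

(r1,c4) = B
(r1,c6) = Li
(r3,c1) = Be
(r3,c6) = He
(r5,c6) = C
(r3,c3) = H
(r4,c6) = B
(r5,c4) = H
(r5,c5) = Li
(r2,c3) = He
(r2,c4) = C
(r2,c5) = H
(r4,c1) = C
(r4,c5) = He
(r6,c1) = B
(r6,c2) = Li
(r6,c3) = Be

Be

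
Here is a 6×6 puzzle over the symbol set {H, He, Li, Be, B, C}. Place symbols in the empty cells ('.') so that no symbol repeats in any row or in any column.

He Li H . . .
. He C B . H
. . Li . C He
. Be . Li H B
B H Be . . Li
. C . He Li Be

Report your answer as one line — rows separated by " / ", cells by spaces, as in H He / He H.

He Li H Be B C / Li He C B Be H / Be B Li H C He / C Be He Li H B / B H Be C He Li / H C B He Li Be

Cell (r1,c6): row 1 has {H,He,Li}; column 6 has {H,He,Li,Be,B} → C.
Cell (r2,c5): row 2 has {H,He,B,C}; column 5 has {H,Li,C} → Be.
Cell (r3,c2): row 3 has {He,Li,C}; column 2 has {H,He,Li,Be,C} → B.
Cell (r4,c1): row 4 has {H,Li,Be,B}; column 1 has {He,B} → C.
Cell (r4,c3): row 4 has {H,Li,Be,B,C}; column 3 has {H,Li,Be,C} → He.
Cell (r5,c4): row 5 has {H,Li,Be,B}; column 4 has {He,Li,B} → C.
Cell (r5,c5): row 5 has {H,Li,Be,B,C}; column 5 has {H,Li,Be,C} → He.
Cell (r6,c1): row 6 has {He,Li,Be,C}; column 1 has {He,B,C} → H.
Cell (r6,c3): row 6 has {H,He,Li,Be,C}; column 3 has {H,He,Li,Be,C} → B.
Cell (r1,c4): row 1 has {H,He,Li,C}; column 4 has {He,Li,B,C} → Be.
Cell (r1,c5): row 1 has {H,He,Li,Be,C}; column 5 has {H,He,Li,Be,C} → B.
Cell (r2,c1): row 2 has {H,He,Be,B,C}; column 1 has {H,He,B,C} → Li.
Cell (r3,c1): row 3 has {He,Li,B,C}; column 1 has {H,He,Li,B,C} → Be.
Cell (r3,c4): row 3 has {He,Li,Be,B,C}; column 4 has {He,Li,Be,B,C} → H.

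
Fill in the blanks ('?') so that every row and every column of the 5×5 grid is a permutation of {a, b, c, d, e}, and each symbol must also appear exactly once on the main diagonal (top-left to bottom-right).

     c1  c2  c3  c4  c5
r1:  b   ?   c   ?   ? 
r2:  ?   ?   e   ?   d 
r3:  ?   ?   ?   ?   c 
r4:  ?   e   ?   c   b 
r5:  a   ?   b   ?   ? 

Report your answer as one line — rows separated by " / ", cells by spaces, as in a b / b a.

At row 2, column 1: row 2 has {d,e}; column 1 has {a,b}; that leaves c.
At row 2, column 2: row 2 has {c,d,e}; column 2 has {e}; the diagonal has {b,c}; that leaves a.
At row 2, column 4: row 2 has {a,c,d,e}; column 4 has {c}; that leaves b.
At row 3, column 3: row 3 has {c}; column 3 has {b,c,e}; the diagonal has {a,b,c}; that leaves d.
At row 4, column 1: row 4 has {b,c,e}; column 1 has {a,b,c}; that leaves d.
At row 4, column 3: row 4 has {b,c,d,e}; column 3 has {b,c,d,e}; that leaves a.
At row 5, column 5: row 5 has {a,b}; column 5 has {b,c,d}; the diagonal has {a,b,c,d}; that leaves e.
At row 1, column 2: row 1 has {b,c}; column 2 has {a,e}; that leaves d.
At row 1, column 5: row 1 has {b,c,d}; column 5 has {b,c,d,e}; that leaves a.
At row 3, column 1: row 3 has {c,d}; column 1 has {a,b,c,d}; that leaves e.
At row 3, column 2: row 3 has {c,d,e}; column 2 has {a,d,e}; that leaves b.
At row 3, column 4: row 3 has {b,c,d,e}; column 4 has {b,c}; that leaves a.
At row 5, column 2: row 5 has {a,b,e}; column 2 has {a,b,d,e}; that leaves c.
At row 5, column 4: row 5 has {a,b,c,e}; column 4 has {a,b,c}; that leaves d.
At row 1, column 4: row 1 has {a,b,c,d}; column 4 has {a,b,c,d}; that leaves e.

b d c e a / c a e b d / e b d a c / d e a c b / a c b d e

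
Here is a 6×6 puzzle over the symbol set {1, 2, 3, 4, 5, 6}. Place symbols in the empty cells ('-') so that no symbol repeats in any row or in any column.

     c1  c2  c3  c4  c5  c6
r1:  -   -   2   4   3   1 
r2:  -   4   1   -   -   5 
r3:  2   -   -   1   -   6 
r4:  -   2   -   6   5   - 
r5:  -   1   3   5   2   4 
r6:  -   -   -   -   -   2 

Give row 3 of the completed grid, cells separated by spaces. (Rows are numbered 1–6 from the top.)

(r2,c5) = 6
(r3,c5) = 4
(r4,c3) = 4
(r4,c6) = 3
(r5,c1) = 6
(r6,c4) = 3
(r6,c5) = 1
(r1,c1) = 5
(r1,c2) = 6
(r2,c1) = 3
(r2,c4) = 2
(r3,c3) = 5
(r4,c1) = 1
(r6,c1) = 4
(r6,c2) = 5
(r6,c3) = 6
(r3,c2) = 3

2 3 5 1 4 6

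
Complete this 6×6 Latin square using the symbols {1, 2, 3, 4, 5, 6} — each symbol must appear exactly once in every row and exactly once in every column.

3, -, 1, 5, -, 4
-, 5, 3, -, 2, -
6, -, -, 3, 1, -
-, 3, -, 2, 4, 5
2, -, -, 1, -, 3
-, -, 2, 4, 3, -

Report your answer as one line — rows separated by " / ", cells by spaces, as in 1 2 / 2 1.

3 2 1 5 6 4 / 4 5 3 6 2 1 / 6 4 5 3 1 2 / 1 3 6 2 4 5 / 2 6 4 1 5 3 / 5 1 2 4 3 6

At row 1, column 5: row 1 has {1,3,4,5}; column 5 has {1,2,3,4}; that leaves 6.
At row 2, column 4: row 2 has {2,3,5}; column 4 has {1,2,3,4,5}; that leaves 6.
At row 2, column 6: row 2 has {2,3,5,6}; column 6 has {3,4,5}; that leaves 1.
At row 3, column 6: row 3 has {1,3,6}; column 6 has {1,3,4,5}; that leaves 2.
At row 4, column 1: row 4 has {2,3,4,5}; column 1 has {2,3,6}; that leaves 1.
At row 4, column 3: row 4 has {1,2,3,4,5}; column 3 has {1,2,3}; that leaves 6.
At row 5, column 5: row 5 has {1,2,3}; column 5 has {1,2,3,4,6}; that leaves 5.
At row 6, column 1: row 6 has {2,3,4}; column 1 has {1,2,3,6}; that leaves 5.
At row 6, column 6: row 6 has {2,3,4,5}; column 6 has {1,2,3,4,5}; that leaves 6.
At row 1, column 2: row 1 has {1,3,4,5,6}; column 2 has {3,5}; that leaves 2.
At row 2, column 1: row 2 has {1,2,3,5,6}; column 1 has {1,2,3,5,6}; that leaves 4.
At row 3, column 2: row 3 has {1,2,3,6}; column 2 has {2,3,5}; that leaves 4.
At row 3, column 3: row 3 has {1,2,3,4,6}; column 3 has {1,2,3,6}; that leaves 5.
At row 5, column 2: row 5 has {1,2,3,5}; column 2 has {2,3,4,5}; that leaves 6.
At row 5, column 3: row 5 has {1,2,3,5,6}; column 3 has {1,2,3,5,6}; that leaves 4.
At row 6, column 2: row 6 has {2,3,4,5,6}; column 2 has {2,3,4,5,6}; that leaves 1.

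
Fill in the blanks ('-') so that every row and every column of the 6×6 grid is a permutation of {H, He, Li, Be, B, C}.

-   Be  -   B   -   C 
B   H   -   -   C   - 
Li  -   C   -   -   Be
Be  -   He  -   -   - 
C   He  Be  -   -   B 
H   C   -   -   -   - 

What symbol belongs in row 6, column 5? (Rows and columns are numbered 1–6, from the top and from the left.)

Be

(r1,c1) = He
(r2,c3) = Li
(r2,c6) = He
(r3,c2) = B
(r4,c2) = Li
(r4,c6) = H
(r6,c3) = B
(r6,c6) = Li
(r1,c3) = H
(r1,c5) = Li
(r2,c4) = Be
(r4,c4) = C
(r4,c5) = B
(r5,c5) = H
(r6,c4) = He
(r6,c5) = Be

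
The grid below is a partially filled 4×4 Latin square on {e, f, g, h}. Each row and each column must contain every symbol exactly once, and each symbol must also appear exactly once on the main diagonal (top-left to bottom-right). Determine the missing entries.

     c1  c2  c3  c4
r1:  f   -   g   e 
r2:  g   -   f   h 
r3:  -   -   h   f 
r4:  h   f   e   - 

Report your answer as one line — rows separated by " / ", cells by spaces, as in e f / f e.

Cell (r1,c2): row 1 has {e,f,g}; column 2 has {f} → h.
Cell (r2,c2): row 2 has {f,g,h}; column 2 has {f,h}; the diagonal has {f,h} → e.
Cell (r3,c1): row 3 has {f,h}; column 1 has {f,g,h} → e.
Cell (r3,c2): row 3 has {e,f,h}; column 2 has {e,f,h} → g.
Cell (r4,c4): row 4 has {e,f,h}; column 4 has {e,f,h}; the diagonal has {e,f,h} → g.

f h g e / g e f h / e g h f / h f e g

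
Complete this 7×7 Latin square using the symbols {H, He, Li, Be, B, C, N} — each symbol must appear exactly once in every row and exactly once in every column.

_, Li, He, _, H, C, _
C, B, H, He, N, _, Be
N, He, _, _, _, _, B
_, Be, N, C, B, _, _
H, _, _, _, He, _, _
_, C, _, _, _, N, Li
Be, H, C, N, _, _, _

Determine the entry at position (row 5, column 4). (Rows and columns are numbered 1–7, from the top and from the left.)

B

(r1,c1) = B
(r1,c4) = Be
(r1,c7) = N
(r2,c6) = Li
(r5,c2) = N
(r5,c7) = C
(r6,c1) = He
(r6,c5) = Be
(r7,c5) = Li
(r7,c7) = He
(r3,c5) = C
(r4,c1) = Li
(r4,c7) = H
(r6,c3) = B
(r6,c4) = H
(r7,c6) = B
(r3,c4) = Li
(r4,c6) = He
(r5,c4) = B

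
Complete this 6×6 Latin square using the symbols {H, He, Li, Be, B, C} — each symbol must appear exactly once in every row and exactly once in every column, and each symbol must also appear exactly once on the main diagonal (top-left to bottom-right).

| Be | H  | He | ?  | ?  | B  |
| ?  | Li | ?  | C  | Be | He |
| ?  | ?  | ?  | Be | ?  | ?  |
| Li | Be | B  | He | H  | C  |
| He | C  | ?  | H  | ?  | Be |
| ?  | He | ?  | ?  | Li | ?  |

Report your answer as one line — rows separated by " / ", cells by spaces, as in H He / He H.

Be H He Li C B / B Li H C Be He / H B C Be He Li / Li Be B He H C / He C Li H B Be / C He Be B Li H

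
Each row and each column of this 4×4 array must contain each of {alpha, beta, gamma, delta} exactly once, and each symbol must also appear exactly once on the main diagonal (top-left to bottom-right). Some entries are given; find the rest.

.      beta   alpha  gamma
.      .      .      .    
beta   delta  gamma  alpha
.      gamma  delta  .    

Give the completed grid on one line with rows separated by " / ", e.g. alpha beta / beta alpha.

delta beta alpha gamma / gamma alpha beta delta / beta delta gamma alpha / alpha gamma delta beta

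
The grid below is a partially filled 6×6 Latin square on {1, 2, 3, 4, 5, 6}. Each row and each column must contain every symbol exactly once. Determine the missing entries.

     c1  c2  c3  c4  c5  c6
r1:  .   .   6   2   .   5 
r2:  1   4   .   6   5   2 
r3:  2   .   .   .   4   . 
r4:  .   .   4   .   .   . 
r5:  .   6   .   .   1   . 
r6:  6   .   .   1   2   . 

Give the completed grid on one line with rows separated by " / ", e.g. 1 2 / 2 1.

4 1 6 2 3 5 / 1 4 3 6 5 2 / 2 5 1 3 4 6 / 3 2 4 5 6 1 / 5 6 2 4 1 3 / 6 3 5 1 2 4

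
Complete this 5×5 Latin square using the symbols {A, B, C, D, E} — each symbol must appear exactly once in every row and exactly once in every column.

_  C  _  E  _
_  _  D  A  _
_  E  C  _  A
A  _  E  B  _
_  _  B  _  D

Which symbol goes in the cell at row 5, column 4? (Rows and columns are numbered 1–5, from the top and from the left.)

C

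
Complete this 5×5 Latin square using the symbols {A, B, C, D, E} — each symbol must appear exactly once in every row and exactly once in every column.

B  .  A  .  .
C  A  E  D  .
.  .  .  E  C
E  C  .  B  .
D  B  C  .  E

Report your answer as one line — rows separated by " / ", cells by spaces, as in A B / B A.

B E A C D / C A E D B / A D B E C / E C D B A / D B C A E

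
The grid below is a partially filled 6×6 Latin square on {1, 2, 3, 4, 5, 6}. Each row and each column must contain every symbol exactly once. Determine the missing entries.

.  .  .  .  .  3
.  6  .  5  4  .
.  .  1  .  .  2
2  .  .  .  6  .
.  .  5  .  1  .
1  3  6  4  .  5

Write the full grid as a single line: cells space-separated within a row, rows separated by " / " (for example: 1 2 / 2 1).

Cell (r2,c1): row 2 has {4,5,6}; column 1 has {1,2} → 3.
Cell (r2,c3): row 2 has {3,4,5,6}; column 3 has {1,5,6} → 2.
Cell (r2,c6): row 2 has {2,3,4,5,6}; column 6 has {2,3,5} → 1.
Cell (r4,c6): row 4 has {2,6}; column 6 has {1,2,3,5} → 4.
Cell (r5,c6): row 5 has {1,5}; column 6 has {1,2,3,4,5} → 6.
Cell (r6,c5): row 6 has {1,3,4,5,6}; column 5 has {1,4,6} → 2.
Cell (r1,c3): row 1 has {3}; column 3 has {1,2,5,6} → 4.
Cell (r1,c5): row 1 has {3,4}; column 5 has {1,2,4,6} → 5.
Cell (r3,c5): row 3 has {1,2}; column 5 has {1,2,4,5,6} → 3.
Cell (r4,c3): row 4 has {2,4,6}; column 3 has {1,2,4,5,6} → 3.
Cell (r4,c4): row 4 has {2,3,4,6}; column 4 has {4,5} → 1.
Cell (r5,c1): row 5 has {1,5,6}; column 1 has {1,2,3} → 4.
Cell (r5,c2): row 5 has {1,4,5,6}; column 2 has {3,6} → 2.
Cell (r5,c4): row 5 has {1,2,4,5,6}; column 4 has {1,4,5} → 3.
Cell (r1,c1): row 1 has {3,4,5}; column 1 has {1,2,3,4} → 6.
Cell (r1,c2): row 1 has {3,4,5,6}; column 2 has {2,3,6} → 1.
Cell (r1,c4): row 1 has {1,3,4,5,6}; column 4 has {1,3,4,5} → 2.
Cell (r3,c1): row 3 has {1,2,3}; column 1 has {1,2,3,4,6} → 5.
Cell (r3,c2): row 3 has {1,2,3,5}; column 2 has {1,2,3,6} → 4.
Cell (r3,c4): row 3 has {1,2,3,4,5}; column 4 has {1,2,3,4,5} → 6.
Cell (r4,c2): row 4 has {1,2,3,4,6}; column 2 has {1,2,3,4,6} → 5.

6 1 4 2 5 3 / 3 6 2 5 4 1 / 5 4 1 6 3 2 / 2 5 3 1 6 4 / 4 2 5 3 1 6 / 1 3 6 4 2 5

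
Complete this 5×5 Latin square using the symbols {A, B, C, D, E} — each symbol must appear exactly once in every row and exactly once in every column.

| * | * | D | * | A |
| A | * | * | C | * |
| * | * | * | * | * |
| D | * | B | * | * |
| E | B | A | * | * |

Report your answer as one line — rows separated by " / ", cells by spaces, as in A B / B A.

(r2,c3) = E
(r3,c3) = C
(r5,c4) = D
(r5,c5) = C
(r2,c2) = D
(r2,c5) = B
(r3,c1) = B
(r4,c5) = E
(r1,c1) = C
(r1,c2) = E
(r1,c4) = B
(r3,c2) = A
(r3,c4) = E
(r3,c5) = D
(r4,c2) = C
(r4,c4) = A

C E D B A / A D E C B / B A C E D / D C B A E / E B A D C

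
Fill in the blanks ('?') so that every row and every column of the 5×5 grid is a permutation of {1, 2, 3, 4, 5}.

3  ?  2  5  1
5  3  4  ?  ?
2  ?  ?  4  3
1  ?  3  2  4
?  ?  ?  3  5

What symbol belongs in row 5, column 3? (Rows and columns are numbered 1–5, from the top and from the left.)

row 1 has {1,2,3,5}; column 2 has {3} — only 4 is left for (r1,c2).
row 2 has {3,4,5}; column 4 has {2,3,4,5} — only 1 is left for (r2,c4).
row 2 has {1,3,4,5}; column 5 has {1,3,4,5} — only 2 is left for (r2,c5).
row 4 has {1,2,3,4}; column 2 has {3,4} — only 5 is left for (r4,c2).
row 5 has {3,5}; column 1 has {1,2,3,5} — only 4 is left for (r5,c1).
row 5 has {3,4,5}; column 3 has {2,3,4} — only 1 is left for (r5,c3).

1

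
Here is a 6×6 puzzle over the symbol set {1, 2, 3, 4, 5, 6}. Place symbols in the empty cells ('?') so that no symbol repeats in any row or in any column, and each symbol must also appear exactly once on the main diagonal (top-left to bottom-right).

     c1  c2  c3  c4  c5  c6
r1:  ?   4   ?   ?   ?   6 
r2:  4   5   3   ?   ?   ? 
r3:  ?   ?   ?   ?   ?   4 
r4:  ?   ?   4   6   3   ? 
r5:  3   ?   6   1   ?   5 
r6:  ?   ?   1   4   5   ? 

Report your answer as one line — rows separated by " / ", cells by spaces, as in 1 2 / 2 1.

1 4 5 3 2 6 / 4 5 3 2 6 1 / 6 3 2 5 1 4 / 5 1 4 6 3 2 / 3 2 6 1 4 5 / 2 6 1 4 5 3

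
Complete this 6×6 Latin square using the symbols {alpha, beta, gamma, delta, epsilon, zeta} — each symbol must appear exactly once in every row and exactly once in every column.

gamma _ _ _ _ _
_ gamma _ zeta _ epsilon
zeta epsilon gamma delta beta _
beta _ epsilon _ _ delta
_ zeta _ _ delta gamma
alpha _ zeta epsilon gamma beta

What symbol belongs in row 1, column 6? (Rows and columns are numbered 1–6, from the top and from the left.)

zeta

At row 2, column 1: row 2 has {gamma,epsilon,zeta}; column 1 has {alpha,beta,gamma,zeta}; that leaves delta.
At row 2, column 5: row 2 has {gamma,delta,epsilon,zeta}; column 5 has {beta,gamma,delta}; that leaves alpha.
At row 3, column 6: row 3 has {beta,gamma,delta,epsilon,zeta}; column 6 has {beta,gamma,delta,epsilon}; that leaves alpha.
At row 4, column 2: row 4 has {beta,delta,epsilon}; column 2 has {gamma,epsilon,zeta}; that leaves alpha.
At row 4, column 4: row 4 has {alpha,beta,delta,epsilon}; column 4 has {delta,epsilon,zeta}; that leaves gamma.
At row 4, column 5: row 4 has {alpha,beta,gamma,delta,epsilon}; column 5 has {alpha,beta,gamma,delta}; that leaves zeta.
At row 5, column 1: row 5 has {gamma,delta,zeta}; column 1 has {alpha,beta,gamma,delta,zeta}; that leaves epsilon.
At row 6, column 2: row 6 has {alpha,beta,gamma,epsilon,zeta}; column 2 has {alpha,gamma,epsilon,zeta}; that leaves delta.
At row 1, column 2: row 1 has {gamma}; column 2 has {alpha,gamma,delta,epsilon,zeta}; that leaves beta.
At row 1, column 4: row 1 has {beta,gamma}; column 4 has {gamma,delta,epsilon,zeta}; that leaves alpha.
At row 1, column 5: row 1 has {alpha,beta,gamma}; column 5 has {alpha,beta,gamma,delta,zeta}; that leaves epsilon.
At row 1, column 6: row 1 has {alpha,beta,gamma,epsilon}; column 6 has {alpha,beta,gamma,delta,epsilon}; that leaves zeta.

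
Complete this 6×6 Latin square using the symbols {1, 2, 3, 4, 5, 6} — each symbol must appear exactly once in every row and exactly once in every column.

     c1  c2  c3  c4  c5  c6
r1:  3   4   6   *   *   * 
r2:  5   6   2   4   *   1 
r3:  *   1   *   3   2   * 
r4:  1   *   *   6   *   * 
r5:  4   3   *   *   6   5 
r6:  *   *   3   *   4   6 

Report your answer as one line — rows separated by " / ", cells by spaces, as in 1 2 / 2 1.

3 4 6 5 1 2 / 5 6 2 4 3 1 / 6 1 5 3 2 4 / 1 2 4 6 5 3 / 4 3 1 2 6 5 / 2 5 3 1 4 6

row 1 has {3,4,6}; column 6 has {1,5,6} — only 2 is left for (r1,c6).
row 2 has {1,2,4,5,6}; column 5 has {2,4,6} — only 3 is left for (r2,c5).
row 3 has {1,2,3}; column 1 has {1,3,4,5} — only 6 is left for (r3,c1).
row 3 has {1,2,3,6}; column 6 has {1,2,5,6} — only 4 is left for (r3,c6).
row 4 has {1,6}; column 5 has {2,3,4,6} — only 5 is left for (r4,c5).
row 4 has {1,5,6}; column 6 has {1,2,4,5,6} — only 3 is left for (r4,c6).
row 5 has {3,4,5,6}; column 3 has {2,3,6} — only 1 is left for (r5,c3).
row 5 has {1,3,4,5,6}; column 4 has {3,4,6} — only 2 is left for (r5,c4).
row 6 has {3,4,6}; column 1 has {1,3,4,5,6} — only 2 is left for (r6,c1).
row 6 has {2,3,4,6}; column 2 has {1,3,4,6} — only 5 is left for (r6,c2).
row 6 has {2,3,4,5,6}; column 4 has {2,3,4,6} — only 1 is left for (r6,c4).
row 1 has {2,3,4,6}; column 4 has {1,2,3,4,6} — only 5 is left for (r1,c4).
row 1 has {2,3,4,5,6}; column 5 has {2,3,4,5,6} — only 1 is left for (r1,c5).
row 3 has {1,2,3,4,6}; column 3 has {1,2,3,6} — only 5 is left for (r3,c3).
row 4 has {1,3,5,6}; column 2 has {1,3,4,5,6} — only 2 is left for (r4,c2).
row 4 has {1,2,3,5,6}; column 3 has {1,2,3,5,6} — only 4 is left for (r4,c3).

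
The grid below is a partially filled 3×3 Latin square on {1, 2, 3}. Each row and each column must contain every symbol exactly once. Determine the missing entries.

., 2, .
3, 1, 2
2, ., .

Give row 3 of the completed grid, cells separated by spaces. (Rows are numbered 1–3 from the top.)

(r1,c1): row 1 has {2}; column 1 has {2,3}, so it must be 1.
(r1,c3): row 1 has {1,2}; column 3 has {2}, so it must be 3.
(r3,c2): row 3 has {2}; column 2 has {1,2}, so it must be 3.
(r3,c3): row 3 has {2,3}; column 3 has {2,3}, so it must be 1.

2 3 1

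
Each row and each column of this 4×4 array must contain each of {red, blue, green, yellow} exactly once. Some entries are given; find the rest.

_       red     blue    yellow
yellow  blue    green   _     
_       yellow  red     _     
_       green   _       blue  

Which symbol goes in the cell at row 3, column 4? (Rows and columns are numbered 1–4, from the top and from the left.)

At row 1, column 1: row 1 has {red,blue,yellow}; column 1 has {yellow}; that leaves green.
At row 2, column 4: row 2 has {blue,green,yellow}; column 4 has {blue,yellow}; that leaves red.
At row 3, column 1: row 3 has {red,yellow}; column 1 has {green,yellow}; that leaves blue.
At row 3, column 4: row 3 has {red,blue,yellow}; column 4 has {red,blue,yellow}; that leaves green.

green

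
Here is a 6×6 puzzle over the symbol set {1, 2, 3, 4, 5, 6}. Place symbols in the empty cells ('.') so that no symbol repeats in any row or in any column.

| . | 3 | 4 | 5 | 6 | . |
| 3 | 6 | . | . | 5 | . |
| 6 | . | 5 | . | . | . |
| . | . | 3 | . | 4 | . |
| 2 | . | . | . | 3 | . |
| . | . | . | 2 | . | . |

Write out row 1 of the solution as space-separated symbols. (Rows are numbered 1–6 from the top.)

1 3 4 5 6 2

At row 1, column 1: row 1 has {3,4,5,6}; column 1 has {2,3,6}; that leaves 1.
At row 1, column 6: row 1 has {1,3,4,5,6}; column 6 is empty so far; that leaves 2.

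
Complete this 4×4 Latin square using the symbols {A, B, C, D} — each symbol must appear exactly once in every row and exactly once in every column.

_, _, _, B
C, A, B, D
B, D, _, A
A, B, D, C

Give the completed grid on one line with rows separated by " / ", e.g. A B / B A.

D C A B / C A B D / B D C A / A B D C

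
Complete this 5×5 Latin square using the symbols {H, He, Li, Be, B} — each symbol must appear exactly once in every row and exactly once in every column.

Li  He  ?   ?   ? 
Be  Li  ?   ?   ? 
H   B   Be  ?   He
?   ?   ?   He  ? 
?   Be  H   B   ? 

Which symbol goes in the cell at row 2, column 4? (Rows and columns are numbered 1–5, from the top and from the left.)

H

Cell (r1,c3): row 1 has {He,Li}; column 3 has {H,Be} → B.
Cell (r2,c3): row 2 has {Li,Be}; column 3 has {H,Be,B} → He.
Cell (r2,c4): row 2 has {He,Li,Be}; column 4 has {He,B} → H.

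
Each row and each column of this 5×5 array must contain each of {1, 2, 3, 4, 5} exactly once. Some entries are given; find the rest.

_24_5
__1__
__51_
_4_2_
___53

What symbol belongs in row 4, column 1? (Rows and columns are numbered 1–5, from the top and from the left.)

5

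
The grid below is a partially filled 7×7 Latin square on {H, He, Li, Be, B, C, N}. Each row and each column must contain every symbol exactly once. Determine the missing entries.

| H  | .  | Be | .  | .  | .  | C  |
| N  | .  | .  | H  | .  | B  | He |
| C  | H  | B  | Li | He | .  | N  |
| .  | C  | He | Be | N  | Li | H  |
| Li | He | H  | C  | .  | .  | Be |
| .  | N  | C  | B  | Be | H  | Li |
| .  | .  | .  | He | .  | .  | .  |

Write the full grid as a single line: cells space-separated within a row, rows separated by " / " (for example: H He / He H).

H B Be N Li He C / N Be Li H C B He / C H B Li He Be N / B C He Be N Li H / Li He H C B N Be / He N C B Be H Li / Be Li N He H C B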